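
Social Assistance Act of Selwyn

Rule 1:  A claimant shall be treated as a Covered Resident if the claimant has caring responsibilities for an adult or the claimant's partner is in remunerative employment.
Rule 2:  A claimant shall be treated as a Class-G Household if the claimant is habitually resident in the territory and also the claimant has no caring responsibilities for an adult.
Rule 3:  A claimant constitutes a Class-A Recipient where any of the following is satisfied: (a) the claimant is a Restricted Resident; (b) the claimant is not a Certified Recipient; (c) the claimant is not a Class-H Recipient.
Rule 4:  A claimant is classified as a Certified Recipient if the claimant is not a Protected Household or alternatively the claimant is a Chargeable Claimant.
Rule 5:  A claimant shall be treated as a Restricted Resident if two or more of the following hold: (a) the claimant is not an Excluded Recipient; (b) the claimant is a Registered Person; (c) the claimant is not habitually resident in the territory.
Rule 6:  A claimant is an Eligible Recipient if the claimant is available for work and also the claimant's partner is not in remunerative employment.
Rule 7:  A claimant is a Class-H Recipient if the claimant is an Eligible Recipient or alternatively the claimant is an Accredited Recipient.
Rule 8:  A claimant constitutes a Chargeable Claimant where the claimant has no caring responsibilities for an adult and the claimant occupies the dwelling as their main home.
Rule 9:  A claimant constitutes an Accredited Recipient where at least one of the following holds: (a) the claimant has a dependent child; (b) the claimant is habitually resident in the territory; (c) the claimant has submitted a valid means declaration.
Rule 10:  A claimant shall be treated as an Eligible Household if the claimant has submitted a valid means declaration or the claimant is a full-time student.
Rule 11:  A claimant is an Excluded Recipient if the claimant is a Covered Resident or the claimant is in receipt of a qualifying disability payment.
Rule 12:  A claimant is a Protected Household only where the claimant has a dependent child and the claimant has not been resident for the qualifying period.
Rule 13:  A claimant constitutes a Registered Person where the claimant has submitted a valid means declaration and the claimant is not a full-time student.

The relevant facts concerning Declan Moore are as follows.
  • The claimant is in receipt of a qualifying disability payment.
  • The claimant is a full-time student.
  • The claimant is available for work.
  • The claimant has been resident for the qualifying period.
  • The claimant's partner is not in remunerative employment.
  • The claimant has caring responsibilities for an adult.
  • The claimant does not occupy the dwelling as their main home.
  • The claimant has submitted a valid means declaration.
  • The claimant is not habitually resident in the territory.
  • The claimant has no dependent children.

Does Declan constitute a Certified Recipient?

Yes

rule 12 — Protected Household: [the claimant has a dependent child? no] AND [the claimant has not been resident for the qualifying period? no] → not satisfied.
rule 8 — Chargeable Claimant: [the claimant has no caring responsibilities for an adult? no] AND [the claimant occupies the dwelling as their main home? no] → not satisfied.
rule 4 — Certified Recipient: [not a Protected Household (rule 12)? yes] OR [Chargeable Claimant (rule 8)? no] → satisfied.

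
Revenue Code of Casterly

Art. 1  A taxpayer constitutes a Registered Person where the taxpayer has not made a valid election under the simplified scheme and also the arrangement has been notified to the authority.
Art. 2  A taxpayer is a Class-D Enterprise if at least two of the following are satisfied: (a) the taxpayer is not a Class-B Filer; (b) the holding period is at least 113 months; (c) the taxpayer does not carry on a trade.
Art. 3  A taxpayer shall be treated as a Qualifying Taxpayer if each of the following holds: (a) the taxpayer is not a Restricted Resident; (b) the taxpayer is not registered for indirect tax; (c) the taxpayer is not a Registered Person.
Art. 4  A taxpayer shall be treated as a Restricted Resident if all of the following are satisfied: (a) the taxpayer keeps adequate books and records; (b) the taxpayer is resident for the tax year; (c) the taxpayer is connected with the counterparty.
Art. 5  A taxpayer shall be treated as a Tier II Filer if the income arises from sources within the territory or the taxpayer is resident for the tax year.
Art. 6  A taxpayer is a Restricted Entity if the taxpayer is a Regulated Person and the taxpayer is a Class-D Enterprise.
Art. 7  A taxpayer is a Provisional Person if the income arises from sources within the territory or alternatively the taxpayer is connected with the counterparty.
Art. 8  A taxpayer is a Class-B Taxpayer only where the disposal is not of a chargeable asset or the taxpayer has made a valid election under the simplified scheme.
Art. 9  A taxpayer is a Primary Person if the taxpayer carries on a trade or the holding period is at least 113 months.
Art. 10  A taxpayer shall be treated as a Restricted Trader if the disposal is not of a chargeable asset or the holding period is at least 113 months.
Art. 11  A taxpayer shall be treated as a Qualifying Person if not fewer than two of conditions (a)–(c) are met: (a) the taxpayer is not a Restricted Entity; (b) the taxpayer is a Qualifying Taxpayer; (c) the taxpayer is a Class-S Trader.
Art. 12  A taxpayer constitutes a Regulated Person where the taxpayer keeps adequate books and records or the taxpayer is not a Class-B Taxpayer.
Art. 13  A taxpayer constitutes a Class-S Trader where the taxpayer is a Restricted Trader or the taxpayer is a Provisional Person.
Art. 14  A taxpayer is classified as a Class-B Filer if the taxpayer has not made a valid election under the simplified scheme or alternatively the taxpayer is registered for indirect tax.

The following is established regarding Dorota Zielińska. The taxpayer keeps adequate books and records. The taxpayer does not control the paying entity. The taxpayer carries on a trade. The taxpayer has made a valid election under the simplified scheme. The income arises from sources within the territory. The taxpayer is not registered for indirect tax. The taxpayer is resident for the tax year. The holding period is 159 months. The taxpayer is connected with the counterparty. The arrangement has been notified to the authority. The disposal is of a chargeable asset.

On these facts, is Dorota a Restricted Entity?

article 8 — Class-B Taxpayer: [the disposal is not of a chargeable asset? no] OR [the taxpayer has made a valid election under the simplified scheme? yes] → satisfied.
article 12 — Regulated Person: [the taxpayer keeps adequate books and records? yes] OR [not a Class-B Taxpayer (article 8)? no] → satisfied.
article 14 — Class-B Filer: [the taxpayer has not made a valid election under the simplified scheme? no] OR [the taxpayer is registered for indirect tax? no] → not satisfied.
article 2 — Class-D Enterprise: not a Class-B Filer (article 14)? yes; holding period: 159 months ≥ 113 months? yes; the taxpayer does not carry on a trade? no — 2 of 3 hold (need ≥2) → satisfied.
article 6 — Restricted Entity: [Regulated Person (article 12)? yes] AND [Class-D Enterprise (article 2)? yes] → satisfied.

Yes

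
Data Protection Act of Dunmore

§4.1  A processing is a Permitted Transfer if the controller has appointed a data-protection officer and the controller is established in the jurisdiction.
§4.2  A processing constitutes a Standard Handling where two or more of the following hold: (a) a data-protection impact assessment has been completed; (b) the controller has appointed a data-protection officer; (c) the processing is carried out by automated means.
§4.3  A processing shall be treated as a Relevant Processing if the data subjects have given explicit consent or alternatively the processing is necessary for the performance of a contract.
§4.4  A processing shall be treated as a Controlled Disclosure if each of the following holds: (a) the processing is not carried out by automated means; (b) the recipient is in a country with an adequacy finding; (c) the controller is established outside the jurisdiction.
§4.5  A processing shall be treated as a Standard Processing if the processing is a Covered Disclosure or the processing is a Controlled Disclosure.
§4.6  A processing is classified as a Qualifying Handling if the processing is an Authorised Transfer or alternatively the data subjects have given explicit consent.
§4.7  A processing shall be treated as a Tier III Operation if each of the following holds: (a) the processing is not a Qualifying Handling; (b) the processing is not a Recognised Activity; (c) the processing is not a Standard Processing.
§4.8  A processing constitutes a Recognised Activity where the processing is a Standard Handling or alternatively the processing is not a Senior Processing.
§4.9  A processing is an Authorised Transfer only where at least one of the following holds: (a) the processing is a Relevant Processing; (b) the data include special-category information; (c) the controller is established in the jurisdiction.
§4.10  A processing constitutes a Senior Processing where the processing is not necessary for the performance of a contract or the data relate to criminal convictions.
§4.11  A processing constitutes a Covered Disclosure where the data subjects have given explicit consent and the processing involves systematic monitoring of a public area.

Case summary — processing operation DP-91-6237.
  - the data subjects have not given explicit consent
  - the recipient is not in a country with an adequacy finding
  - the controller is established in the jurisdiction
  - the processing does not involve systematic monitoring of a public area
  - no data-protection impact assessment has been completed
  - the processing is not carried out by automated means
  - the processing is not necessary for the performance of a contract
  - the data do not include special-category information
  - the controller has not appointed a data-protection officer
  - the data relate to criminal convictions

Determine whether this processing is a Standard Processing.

No

§4.11 — Covered Disclosure: [the data subjects have given explicit consent? no] AND [the processing involves systematic monitoring of a public area? no] → not satisfied.
§4.4 — Controlled Disclosure: [the processing is not carried out by automated means? yes] AND [the recipient is in a country with an adequacy finding? no] AND [the controller is established outside the jurisdiction? no] → not satisfied.
§4.5 — Standard Processing: [Covered Disclosure (§4.11)? no] OR [Controlled Disclosure (§4.4)? no] → not satisfied.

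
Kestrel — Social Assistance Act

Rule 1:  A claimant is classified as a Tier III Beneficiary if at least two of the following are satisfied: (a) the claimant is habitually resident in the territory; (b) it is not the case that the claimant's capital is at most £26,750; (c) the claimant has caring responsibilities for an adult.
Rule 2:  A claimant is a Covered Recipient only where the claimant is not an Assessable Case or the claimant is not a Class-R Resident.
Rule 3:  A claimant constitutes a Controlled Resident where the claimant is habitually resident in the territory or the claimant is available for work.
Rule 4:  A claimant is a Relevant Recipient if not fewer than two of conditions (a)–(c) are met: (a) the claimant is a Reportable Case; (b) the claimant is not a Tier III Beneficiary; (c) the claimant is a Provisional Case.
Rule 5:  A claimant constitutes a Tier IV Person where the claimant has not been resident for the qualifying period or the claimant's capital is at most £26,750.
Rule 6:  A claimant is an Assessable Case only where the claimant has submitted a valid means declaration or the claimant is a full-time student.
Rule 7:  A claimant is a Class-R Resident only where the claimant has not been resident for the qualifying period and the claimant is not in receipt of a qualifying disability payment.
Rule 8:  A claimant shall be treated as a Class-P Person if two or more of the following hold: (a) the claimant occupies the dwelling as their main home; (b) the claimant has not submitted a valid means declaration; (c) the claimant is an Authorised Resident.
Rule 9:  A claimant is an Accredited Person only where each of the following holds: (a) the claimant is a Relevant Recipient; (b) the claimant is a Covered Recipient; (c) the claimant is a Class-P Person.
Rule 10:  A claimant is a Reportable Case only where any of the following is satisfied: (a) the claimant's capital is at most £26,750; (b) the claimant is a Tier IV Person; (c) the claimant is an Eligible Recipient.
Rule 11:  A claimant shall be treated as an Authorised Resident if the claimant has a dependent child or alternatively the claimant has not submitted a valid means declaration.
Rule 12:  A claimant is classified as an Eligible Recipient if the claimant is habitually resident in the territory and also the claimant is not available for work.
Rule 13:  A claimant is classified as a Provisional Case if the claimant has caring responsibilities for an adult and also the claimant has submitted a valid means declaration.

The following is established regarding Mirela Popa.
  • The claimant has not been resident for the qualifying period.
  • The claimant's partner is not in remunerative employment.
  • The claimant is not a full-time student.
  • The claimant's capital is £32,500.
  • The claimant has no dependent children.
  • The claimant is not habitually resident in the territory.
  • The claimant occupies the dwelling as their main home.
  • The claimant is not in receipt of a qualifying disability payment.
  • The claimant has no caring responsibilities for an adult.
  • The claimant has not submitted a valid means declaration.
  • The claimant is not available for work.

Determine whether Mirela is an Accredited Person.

Yes

Under rule 5: the claimant has not been resident for the qualifying period? yes; or claimant's capital: £32,500 ≤ £26,750? no. So the claimant is a Tier IV Person.
Under rule 12: the claimant is habitually resident in the territory? no; and the claimant is not available for work? yes. So the claimant is not an Eligible Recipient.
Under rule 10: claimant's capital: £32,500 ≤ £26,750? no; or Tier IV Person (rule 5)? yes; or Eligible Recipient (rule 12)? no. So the claimant is a Reportable Case.
Under rule 1: the claimant is habitually resident in the territory? no; claimant's capital: £32,500 ≤ £26,750? no, so negated condition yes; the claimant has caring responsibilities for an adult? no — 1 of 3 hold (need ≥2) → not satisfied.
Under rule 13: the claimant has caring responsibilities for an adult? no; and the claimant has submitted a valid means declaration? no. So the claimant is not a Provisional Case.
Under rule 4: Reportable Case (rule 10)? yes; not a Tier III Beneficiary (rule 1)? yes; Provisional Case (rule 13)? no — 2 of 3 hold (need ≥2) → satisfied.
Under rule 6: the claimant has submitted a valid means declaration? no; or the claimant is a full-time student? no. So the claimant is not an Assessable Case.
Under rule 7: the claimant has not been resident for the qualifying period? yes; and the claimant is not in receipt of a qualifying disability payment? yes. So the claimant is a Class-R Resident.
Under rule 2: not an Assessable Case (rule 6)? yes; or not a Class-R Resident (rule 7)? no. So the claimant is a Covered Recipient.
Under rule 11: the claimant has a dependent child? no; or the claimant has not submitted a valid means declaration? yes. So the claimant is an Authorised Resident.
Under rule 8: the claimant occupies the dwelling as their main home? yes; the claimant has not submitted a valid means declaration? yes; Authorised Resident (rule 11)? yes — 3 of 3 hold (need ≥2) → satisfied.
Under rule 9: Relevant Recipient (rule 4)? yes; and Covered Recipient (rule 2)? yes; and Class-P Person (rule 8)? yes. So the claimant is an Accredited Person.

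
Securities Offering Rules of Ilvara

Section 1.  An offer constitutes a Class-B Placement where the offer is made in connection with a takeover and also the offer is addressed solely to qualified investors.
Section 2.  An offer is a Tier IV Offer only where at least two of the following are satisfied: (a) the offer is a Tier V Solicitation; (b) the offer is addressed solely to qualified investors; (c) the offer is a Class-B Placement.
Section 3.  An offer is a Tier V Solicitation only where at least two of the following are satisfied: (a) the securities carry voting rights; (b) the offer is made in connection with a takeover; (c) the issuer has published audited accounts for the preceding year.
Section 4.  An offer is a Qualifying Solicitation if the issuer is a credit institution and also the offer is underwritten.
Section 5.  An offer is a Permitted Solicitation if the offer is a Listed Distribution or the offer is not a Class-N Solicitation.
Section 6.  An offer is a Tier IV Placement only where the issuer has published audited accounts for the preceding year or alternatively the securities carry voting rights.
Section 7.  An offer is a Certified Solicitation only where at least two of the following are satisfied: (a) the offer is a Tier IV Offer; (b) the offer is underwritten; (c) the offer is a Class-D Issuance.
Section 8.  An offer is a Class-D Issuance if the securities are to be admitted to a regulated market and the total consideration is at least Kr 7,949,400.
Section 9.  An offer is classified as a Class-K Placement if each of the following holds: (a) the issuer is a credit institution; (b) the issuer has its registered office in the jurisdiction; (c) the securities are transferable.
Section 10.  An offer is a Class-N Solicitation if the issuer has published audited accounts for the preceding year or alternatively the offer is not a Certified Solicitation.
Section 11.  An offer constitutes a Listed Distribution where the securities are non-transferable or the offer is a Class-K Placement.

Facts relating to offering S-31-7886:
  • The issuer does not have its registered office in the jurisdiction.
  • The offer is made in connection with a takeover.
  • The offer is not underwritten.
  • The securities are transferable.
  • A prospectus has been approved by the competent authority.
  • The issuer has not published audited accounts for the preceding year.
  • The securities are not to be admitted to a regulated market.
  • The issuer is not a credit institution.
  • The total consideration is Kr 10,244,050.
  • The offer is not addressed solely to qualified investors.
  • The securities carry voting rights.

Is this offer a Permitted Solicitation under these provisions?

Under section 9: the issuer is a credit institution? no; and the issuer has its registered office in the jurisdiction? no; and the securities are transferable? yes. So the offer is not a Class-K Placement.
Under section 11: the securities are non-transferable? no; or Class-K Placement (section 9)? no. So the offer is not a Listed Distribution.
Under section 3: the securities carry voting rights? yes; the offer is made in connection with a takeover? yes; the issuer has published audited accounts for the preceding year? no — 2 of 3 hold (need ≥2) → satisfied.
Under section 1: the offer is made in connection with a takeover? yes; and the offer is addressed solely to qualified investors? no. So the offer is not a Class-B Placement.
Under section 2: Tier V Solicitation (section 3)? yes; the offer is addressed solely to qualified investors? no; Class-B Placement (section 1)? no — 1 of 3 hold (need ≥2) → not satisfied.
Under section 8: the securities are to be admitted to a regulated market? no; and total consideration: Kr 10,244,050 ≥ Kr 7,949,400? yes. So the offer is not a Class-D Issuance.
Under section 7: Tier IV Offer (section 2)? no; the offer is underwritten? no; Class-D Issuance (section 8)? no — 0 of 3 hold (need ≥2) → not satisfied.
Under section 10: the issuer has published audited accounts for the preceding year? no; or not a Certified Solicitation (section 7)? yes. So the offer is a Class-N Solicitation.
Under section 5: Listed Distribution (section 11)? no; or not a Class-N Solicitation (section 10)? no. So the offer is not a Permitted Solicitation.

No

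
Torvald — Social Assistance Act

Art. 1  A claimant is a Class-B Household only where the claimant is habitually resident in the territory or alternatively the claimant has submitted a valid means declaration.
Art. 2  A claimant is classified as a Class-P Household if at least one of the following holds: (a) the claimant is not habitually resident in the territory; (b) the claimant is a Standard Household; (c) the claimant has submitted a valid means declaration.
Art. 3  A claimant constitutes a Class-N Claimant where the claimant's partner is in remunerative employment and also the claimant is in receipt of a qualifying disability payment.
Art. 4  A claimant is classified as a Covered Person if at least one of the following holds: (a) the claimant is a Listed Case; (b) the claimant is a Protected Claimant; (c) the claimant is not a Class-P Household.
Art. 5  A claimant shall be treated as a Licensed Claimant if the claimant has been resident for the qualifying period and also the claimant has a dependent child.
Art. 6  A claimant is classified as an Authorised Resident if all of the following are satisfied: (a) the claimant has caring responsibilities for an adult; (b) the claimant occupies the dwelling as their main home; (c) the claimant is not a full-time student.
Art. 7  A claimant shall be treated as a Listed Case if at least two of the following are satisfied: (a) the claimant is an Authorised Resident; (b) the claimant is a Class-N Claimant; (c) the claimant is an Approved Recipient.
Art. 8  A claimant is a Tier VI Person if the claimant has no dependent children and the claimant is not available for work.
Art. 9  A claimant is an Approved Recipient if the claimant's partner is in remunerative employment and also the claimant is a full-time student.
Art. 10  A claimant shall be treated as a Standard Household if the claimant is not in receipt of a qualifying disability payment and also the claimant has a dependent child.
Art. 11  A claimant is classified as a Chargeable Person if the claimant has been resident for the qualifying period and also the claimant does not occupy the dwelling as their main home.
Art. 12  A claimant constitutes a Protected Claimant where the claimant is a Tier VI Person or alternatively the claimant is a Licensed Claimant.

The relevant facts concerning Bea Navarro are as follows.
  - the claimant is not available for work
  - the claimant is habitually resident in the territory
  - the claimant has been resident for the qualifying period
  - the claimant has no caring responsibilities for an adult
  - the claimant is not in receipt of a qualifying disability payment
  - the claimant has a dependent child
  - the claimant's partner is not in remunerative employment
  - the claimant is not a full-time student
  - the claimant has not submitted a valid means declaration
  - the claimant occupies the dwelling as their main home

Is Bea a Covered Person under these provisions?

article 6 — Authorised Resident: [the claimant has caring responsibilities for an adult? no] AND [the claimant occupies the dwelling as their main home? yes] AND [the claimant is not a full-time student? yes] → not satisfied.
article 3 — Class-N Claimant: [the claimant's partner is in remunerative employment? no] AND [the claimant is in receipt of a qualifying disability payment? no] → not satisfied.
article 9 — Approved Recipient: [the claimant's partner is in remunerative employment? no] AND [the claimant is a full-time student? no] → not satisfied.
article 7 — Listed Case: Authorised Resident (article 6)? no; Class-N Claimant (article 3)? no; Approved Recipient (article 9)? no — 0 of 3 hold (need ≥2) → not satisfied.
article 8 — Tier VI Person: [the claimant has no dependent children? no] AND [the claimant is not available for work? yes] → not satisfied.
article 5 — Licensed Claimant: [the claimant has been resident for the qualifying period? yes] AND [the claimant has a dependent child? yes] → satisfied.
article 12 — Protected Claimant: [Tier VI Person (article 8)? no] OR [Licensed Claimant (article 5)? yes] → satisfied.
article 10 — Standard Household: [the claimant is not in receipt of a qualifying disability payment? yes] AND [the claimant has a dependent child? yes] → satisfied.
article 2 — Class-P Household: [the claimant is not habitually resident in the territory? no] OR [Standard Household (article 10)? yes] OR [the claimant has submitted a valid means declaration? no] → satisfied.
article 4 — Covered Person: [Listed Case (article 7)? no] OR [Protected Claimant (article 12)? yes] OR [not a Class-P Household (article 2)? no] → satisfied.

Yes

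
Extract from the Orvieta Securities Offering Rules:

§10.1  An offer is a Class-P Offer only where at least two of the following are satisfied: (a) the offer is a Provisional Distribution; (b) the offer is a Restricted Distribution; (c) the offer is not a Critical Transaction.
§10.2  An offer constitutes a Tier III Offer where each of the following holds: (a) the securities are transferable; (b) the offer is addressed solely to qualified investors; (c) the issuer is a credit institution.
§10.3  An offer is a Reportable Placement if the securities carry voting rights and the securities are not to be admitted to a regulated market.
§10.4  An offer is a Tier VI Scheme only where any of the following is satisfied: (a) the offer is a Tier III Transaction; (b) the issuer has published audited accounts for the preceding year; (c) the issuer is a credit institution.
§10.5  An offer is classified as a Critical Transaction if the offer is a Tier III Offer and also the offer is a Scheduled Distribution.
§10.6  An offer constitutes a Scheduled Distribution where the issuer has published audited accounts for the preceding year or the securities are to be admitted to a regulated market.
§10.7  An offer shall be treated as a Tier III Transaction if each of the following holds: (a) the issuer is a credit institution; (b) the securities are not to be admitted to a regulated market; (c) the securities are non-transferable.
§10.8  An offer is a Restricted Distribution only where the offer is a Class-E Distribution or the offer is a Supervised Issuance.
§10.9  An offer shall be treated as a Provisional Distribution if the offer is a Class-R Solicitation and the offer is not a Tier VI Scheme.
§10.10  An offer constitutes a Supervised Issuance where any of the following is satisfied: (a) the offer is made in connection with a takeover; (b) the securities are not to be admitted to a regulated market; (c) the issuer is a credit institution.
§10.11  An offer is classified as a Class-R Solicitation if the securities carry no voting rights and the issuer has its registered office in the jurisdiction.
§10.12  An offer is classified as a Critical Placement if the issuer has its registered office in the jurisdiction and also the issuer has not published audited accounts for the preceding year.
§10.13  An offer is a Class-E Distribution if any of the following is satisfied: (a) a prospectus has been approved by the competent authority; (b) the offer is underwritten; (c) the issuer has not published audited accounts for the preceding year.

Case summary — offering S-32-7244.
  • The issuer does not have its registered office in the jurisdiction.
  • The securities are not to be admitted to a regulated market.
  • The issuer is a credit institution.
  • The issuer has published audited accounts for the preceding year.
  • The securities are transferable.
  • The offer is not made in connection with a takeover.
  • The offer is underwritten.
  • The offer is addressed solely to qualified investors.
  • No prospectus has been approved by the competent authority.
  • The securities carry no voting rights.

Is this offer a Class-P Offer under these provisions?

Under §10.11: the securities carry no voting rights? yes; and the issuer has its registered office in the jurisdiction? no. So the offer is not a Class-R Solicitation.
Under §10.7: the issuer is a credit institution? yes; and the securities are not to be admitted to a regulated market? yes; and the securities are non-transferable? no. So the offer is not a Tier III Transaction.
Under §10.4: Tier III Transaction (§10.7)? no; or the issuer has published audited accounts for the preceding year? yes; or the issuer is a credit institution? yes. So the offer is a Tier VI Scheme.
Under §10.9: Class-R Solicitation (§10.11)? no; and not a Tier VI Scheme (§10.4)? no. So the offer is not a Provisional Distribution.
Under §10.13: a prospectus has been approved by the competent authority? no; or the offer is underwritten? yes; or the issuer has not published audited accounts for the preceding year? no. So the offer is a Class-E Distribution.
Under §10.10: the offer is made in connection with a takeover? no; or the securities are not to be admitted to a regulated market? yes; or the issuer is a credit institution? yes. So the offer is a Supervised Issuance.
Under §10.8: Class-E Distribution (§10.13)? yes; or Supervised Issuance (§10.10)? yes. So the offer is a Restricted Distribution.
Under §10.2: the securities are transferable? yes; and the offer is addressed solely to qualified investors? yes; and the issuer is a credit institution? yes. So the offer is a Tier III Offer.
Under §10.6: the issuer has published audited accounts for the preceding year? yes; or the securities are to be admitted to a regulated market? no. So the offer is a Scheduled Distribution.
Under §10.5: Tier III Offer (§10.2)? yes; and Scheduled Distribution (§10.6)? yes. So the offer is a Critical Transaction.
Under §10.1: Provisional Distribution (§10.9)? no; Restricted Distribution (§10.8)? yes; not a Critical Transaction (§10.5)? no — 1 of 3 hold (need ≥2) → not satisfied.

No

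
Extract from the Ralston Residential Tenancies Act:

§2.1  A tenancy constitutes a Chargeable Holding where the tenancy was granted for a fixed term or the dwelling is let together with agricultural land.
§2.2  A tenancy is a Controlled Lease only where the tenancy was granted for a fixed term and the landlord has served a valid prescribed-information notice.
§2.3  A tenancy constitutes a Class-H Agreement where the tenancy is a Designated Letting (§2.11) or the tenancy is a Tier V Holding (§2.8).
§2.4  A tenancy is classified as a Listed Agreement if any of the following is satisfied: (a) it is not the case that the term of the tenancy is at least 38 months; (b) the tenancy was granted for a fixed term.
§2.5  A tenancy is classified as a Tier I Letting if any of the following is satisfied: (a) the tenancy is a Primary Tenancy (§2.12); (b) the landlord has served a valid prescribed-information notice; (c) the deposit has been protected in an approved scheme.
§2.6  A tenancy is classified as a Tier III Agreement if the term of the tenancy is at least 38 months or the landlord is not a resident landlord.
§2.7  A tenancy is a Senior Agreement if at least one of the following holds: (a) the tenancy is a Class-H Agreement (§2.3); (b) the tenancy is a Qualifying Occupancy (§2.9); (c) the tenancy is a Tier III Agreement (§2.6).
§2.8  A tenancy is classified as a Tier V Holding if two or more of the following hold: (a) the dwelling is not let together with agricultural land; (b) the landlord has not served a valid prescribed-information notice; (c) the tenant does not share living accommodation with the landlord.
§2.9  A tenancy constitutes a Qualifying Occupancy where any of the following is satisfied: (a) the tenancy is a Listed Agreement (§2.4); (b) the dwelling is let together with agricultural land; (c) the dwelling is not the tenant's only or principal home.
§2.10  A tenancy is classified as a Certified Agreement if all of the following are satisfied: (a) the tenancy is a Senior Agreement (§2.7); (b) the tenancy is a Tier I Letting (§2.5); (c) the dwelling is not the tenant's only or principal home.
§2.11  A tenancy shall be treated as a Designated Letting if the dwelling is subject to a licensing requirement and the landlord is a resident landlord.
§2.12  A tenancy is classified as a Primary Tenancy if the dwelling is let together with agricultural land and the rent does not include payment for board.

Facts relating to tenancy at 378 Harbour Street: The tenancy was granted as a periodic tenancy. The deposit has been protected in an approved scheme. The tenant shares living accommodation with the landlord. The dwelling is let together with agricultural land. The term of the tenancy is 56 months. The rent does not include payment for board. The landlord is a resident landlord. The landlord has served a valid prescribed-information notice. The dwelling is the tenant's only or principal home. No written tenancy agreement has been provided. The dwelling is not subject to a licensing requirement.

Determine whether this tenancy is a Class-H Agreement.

No

§2.11 — Designated Letting: [the dwelling is subject to a licensing requirement? no] AND [the landlord is a resident landlord? yes] → not satisfied.
§2.8 — Tier V Holding: the dwelling is not let together with agricultural land? no; the landlord has not served a valid prescribed-information notice? no; the tenant does not share living accommodation with the landlord? no — 0 of 3 hold (need ≥2) → not satisfied.
§2.3 — Class-H Agreement: [Designated Letting (§2.11)? no] OR [Tier V Holding (§2.8)? no] → not satisfied.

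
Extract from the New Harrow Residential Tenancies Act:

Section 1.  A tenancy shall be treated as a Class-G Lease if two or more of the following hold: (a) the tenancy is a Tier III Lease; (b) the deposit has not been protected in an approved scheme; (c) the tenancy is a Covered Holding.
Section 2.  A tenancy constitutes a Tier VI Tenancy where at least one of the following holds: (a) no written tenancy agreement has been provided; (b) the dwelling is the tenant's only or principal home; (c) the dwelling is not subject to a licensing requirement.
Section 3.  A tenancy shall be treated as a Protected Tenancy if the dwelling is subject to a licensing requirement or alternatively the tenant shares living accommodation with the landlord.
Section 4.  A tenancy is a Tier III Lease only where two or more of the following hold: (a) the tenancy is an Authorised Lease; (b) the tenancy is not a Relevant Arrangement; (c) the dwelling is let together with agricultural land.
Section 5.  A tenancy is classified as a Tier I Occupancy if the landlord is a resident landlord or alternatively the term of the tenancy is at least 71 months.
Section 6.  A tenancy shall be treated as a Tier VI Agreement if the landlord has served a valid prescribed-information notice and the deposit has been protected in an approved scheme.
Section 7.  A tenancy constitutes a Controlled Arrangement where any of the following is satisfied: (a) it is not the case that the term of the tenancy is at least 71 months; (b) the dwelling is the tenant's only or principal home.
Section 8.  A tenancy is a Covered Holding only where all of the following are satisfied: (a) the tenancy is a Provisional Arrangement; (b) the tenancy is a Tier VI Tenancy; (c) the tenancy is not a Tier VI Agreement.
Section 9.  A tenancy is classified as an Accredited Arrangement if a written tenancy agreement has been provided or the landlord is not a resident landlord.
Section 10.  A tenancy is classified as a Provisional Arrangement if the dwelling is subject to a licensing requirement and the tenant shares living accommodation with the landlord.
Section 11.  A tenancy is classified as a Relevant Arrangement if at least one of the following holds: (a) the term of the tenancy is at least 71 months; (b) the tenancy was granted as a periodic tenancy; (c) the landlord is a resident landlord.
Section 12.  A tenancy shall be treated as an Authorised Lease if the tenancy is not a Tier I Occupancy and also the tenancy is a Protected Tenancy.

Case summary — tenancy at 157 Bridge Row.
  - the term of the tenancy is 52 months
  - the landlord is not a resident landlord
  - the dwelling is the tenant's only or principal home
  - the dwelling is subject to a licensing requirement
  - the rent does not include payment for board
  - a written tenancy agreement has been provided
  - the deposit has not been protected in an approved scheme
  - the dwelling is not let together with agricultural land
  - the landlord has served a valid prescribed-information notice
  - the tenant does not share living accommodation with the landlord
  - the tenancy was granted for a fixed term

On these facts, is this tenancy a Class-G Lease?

Yes

section 5 — Tier I Occupancy: [the landlord is a resident landlord? no] OR [term of the tenancy: 52 months ≥ 71 months? no] → not satisfied.
section 3 — Protected Tenancy: [the dwelling is subject to a licensing requirement? yes] OR [the tenant shares living accommodation with the landlord? no] → satisfied.
section 12 — Authorised Lease: [not a Tier I Occupancy (section 5)? yes] AND [Protected Tenancy (section 3)? yes] → satisfied.
section 11 — Relevant Arrangement: [term of the tenancy: 52 months ≥ 71 months? no] OR [the tenancy was granted as a periodic tenancy? no] OR [the landlord is a resident landlord? no] → not satisfied.
section 4 — Tier III Lease: Authorised Lease (section 12)? yes; not a Relevant Arrangement (section 11)? yes; the dwelling is let together with agricultural land? no — 2 of 3 hold (need ≥2) → satisfied.
section 10 — Provisional Arrangement: [the dwelling is subject to a licensing requirement? yes] AND [the tenant shares living accommodation with the landlord? no] → not satisfied.
section 2 — Tier VI Tenancy: [no written tenancy agreement has been provided? no] OR [the dwelling is the tenant's only or principal home? yes] OR [the dwelling is not subject to a licensing requirement? no] → satisfied.
section 6 — Tier VI Agreement: [the landlord has served a valid prescribed-information notice? yes] AND [the deposit has been protected in an approved scheme? no] → not satisfied.
section 8 — Covered Holding: [Provisional Arrangement (section 10)? no] AND [Tier VI Tenancy (section 2)? yes] AND [not a Tier VI Agreement (section 6)? yes] → not satisfied.
section 1 — Class-G Lease: Tier III Lease (section 4)? yes; the deposit has not been protected in an approved scheme? yes; Covered Holding (section 8)? no — 2 of 3 hold (need ≥2) → satisfied.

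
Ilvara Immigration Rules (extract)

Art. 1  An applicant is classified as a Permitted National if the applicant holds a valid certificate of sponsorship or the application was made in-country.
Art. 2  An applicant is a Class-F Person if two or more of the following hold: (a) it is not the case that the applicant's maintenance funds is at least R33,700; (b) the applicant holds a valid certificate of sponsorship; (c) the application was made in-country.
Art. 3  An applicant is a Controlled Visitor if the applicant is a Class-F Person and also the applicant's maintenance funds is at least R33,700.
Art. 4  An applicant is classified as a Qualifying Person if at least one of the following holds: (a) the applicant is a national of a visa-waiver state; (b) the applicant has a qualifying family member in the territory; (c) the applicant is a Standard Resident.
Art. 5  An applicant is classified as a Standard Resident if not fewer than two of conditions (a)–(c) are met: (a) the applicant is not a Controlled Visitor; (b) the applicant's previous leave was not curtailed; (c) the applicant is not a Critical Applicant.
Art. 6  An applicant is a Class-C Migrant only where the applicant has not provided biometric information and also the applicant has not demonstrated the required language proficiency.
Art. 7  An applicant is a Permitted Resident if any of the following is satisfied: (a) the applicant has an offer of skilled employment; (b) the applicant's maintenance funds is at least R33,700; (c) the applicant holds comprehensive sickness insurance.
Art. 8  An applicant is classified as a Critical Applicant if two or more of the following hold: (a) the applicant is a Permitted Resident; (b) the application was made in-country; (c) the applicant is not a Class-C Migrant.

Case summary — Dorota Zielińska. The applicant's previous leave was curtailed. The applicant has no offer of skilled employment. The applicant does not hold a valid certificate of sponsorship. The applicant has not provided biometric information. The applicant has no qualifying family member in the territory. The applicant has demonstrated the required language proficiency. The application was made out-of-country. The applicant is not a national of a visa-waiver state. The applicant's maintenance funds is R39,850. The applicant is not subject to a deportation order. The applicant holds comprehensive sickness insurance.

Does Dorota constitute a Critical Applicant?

article 7 — Permitted Resident: [the applicant has an offer of skilled employment? no] OR [applicant's maintenance funds: R39,850 ≥ R33,700? yes] OR [the applicant holds comprehensive sickness insurance? yes] → satisfied.
article 6 — Class-C Migrant: [the applicant has not provided biometric information? yes] AND [the applicant has not demonstrated the required language proficiency? no] → not satisfied.
article 8 — Critical Applicant: Permitted Resident (article 7)? yes; the application was made in-country? no; not a Class-C Migrant (article 6)? yes — 2 of 3 hold (need ≥2) → satisfied.

Yes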